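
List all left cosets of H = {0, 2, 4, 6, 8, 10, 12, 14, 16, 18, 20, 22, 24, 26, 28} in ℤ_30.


H = {0, 2, 4, 6, 8, 10, 12, 14, 16, 18, 20, 22, 24, 26, 28}, |H| = 15
Number of cosets = |G|/|H| = 30/15 = 2
0 + H = {0, 2, 4, 6, 8, 10, 12, 14, 16, 18, 20, 22, 24, 26, 28}
1 + H = {1, 3, 5, 7, 9, 11, 13, 15, 17, 19, 21, 23, 25, 27, 29}

Cosets: 0+H={0,2,4,6,8,10,12,14,16,18,20,22,24,26,28}; 1+H={1,3,5,7,9,11,13,15,17,19,21,23,25,27,29}


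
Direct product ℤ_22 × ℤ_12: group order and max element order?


|ℤ_22 × ℤ_12| = 22 × 12 = 264
Max element order = lcm(22,12) = 132
Cyclic? No (gcd=2)

|ℤ_22×ℤ_12| = 264, max element order = 132


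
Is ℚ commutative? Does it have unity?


ℚ is a field: commutative, has unity, every nonzero element is a unit (hence an integral domain)
Commutative: Yes
Integral domain: Yes
Has unity: Yes

ℚ: Commutative=Yes, Unity=Yes


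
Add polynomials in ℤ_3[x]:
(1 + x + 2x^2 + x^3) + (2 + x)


Add coefficients mod 3:
x^0: 1 + 2 = 0 (mod 3)
x^1: 1 + 1 = 2 (mod 3)
x^2: 2 + 0 = 2 (mod 3)
x^3: 1 + 0 = 1 (mod 3)
Result: 2x + 2x^2 + x^3

f + g = 2x + 2x^2 + x^3


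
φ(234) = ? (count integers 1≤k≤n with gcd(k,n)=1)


Factor n: 234 = 2 × 3^2 × 13
φ(n) = n · ∏(1 - 1/p) over distinct primes p | n
φ(234) = 234 · (1 - 1/2) · (1 - 1/3) · (1 - 1/13) = 72

φ(234) = 72


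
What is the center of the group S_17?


Z(G) = {g ∈ G | gx = xg for all x ∈ G}
S_n is non-abelian for n ≥ 3; Z(S_17) is trivial

Z(S_17) = {e}


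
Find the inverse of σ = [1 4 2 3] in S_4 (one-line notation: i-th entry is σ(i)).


To find σ⁻¹, swap domain and range:
σ(1) = 1 → σ⁻¹(1) = 1
σ(2) = 4 → σ⁻¹(4) = 2
σ(3) = 2 → σ⁻¹(2) = 3
σ(4) = 3 → σ⁻¹(3) = 4

σ⁻¹ = [1 3 4 2]


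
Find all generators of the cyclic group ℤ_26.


g generates ℤ_n iff gcd(g,n) = 1
Prime factors of 26: 2, 13
Generators are g ∈ {1,...,25} not divisible by any of these primes.
Generators: {1, 3, 5, 7, 9, 11, 15, 17, 19, 21, 23, 25}
Number of generators = φ(26) = 12

Generators of ℤ_26 = {1, 3, 5, 7, 9, 11, 15, 17, 19, 21, 23, 25}


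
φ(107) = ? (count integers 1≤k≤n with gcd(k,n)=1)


Factor n: 107 = 107
φ(n) = n · ∏(1 - 1/p) over distinct primes p | n
φ(107) = 107 · (1 - 1/107) = 106

φ(107) = 106


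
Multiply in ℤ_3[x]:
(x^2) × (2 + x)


Expand and collect like terms; reduce coefficients mod 3:
x^0: 0·2 = 0 ≡ 0 (mod 3)
x^1: 0·1 + 0·2 = 0 ≡ 0 (mod 3)
x^2: 0·1 + 1·2 = 2 ≡ 2 (mod 3)
x^3: 1·1 = 1 ≡ 1 (mod 3)
Result: 2x^2 + x^3

f · g = 2x^2 + x^3


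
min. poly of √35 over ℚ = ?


√35 satisfies x² - 35 = 0, irreducible over ℚ since 35 is squarefree

Minimal polynomial: x² - 35


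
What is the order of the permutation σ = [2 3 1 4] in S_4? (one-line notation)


Cycle decomposition: (1 2 3)
Cycle lengths: 3
Order = lcm(3) = 3

ord(σ) = 3


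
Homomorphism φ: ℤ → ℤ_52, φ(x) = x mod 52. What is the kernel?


Kernel = preimage of identity
ker(φ) = {x ∈ ℤ : x ≡ 0 (mod 52)} = 52ℤ = {0, ±52, ±104, ...}

ker(φ) = 52ℤ


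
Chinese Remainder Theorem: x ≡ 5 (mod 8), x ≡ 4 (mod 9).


m₁ = 8, m₂ = 9, gcd = 1, so CRT applies. M = m₁·m₂ = 72
Let M₁ = M/m₁ = 9, M₂ = M/m₂ = 8
Find y₁ ≡ M₁⁻¹ (mod m₁): 9⁻¹ ≡ 1 (mod 8)
Find y₂ ≡ M₂⁻¹ (mod m₂): 8⁻¹ ≡ 8 (mod 9)
x = a₁·M₁·y₁ + a₂·M₂·y₂ = 5·9·1 + 4·8·8 = 301
Reduce mod 72: x ≡ 13
Check: 13 mod 8 = 5 ✓, 13 mod 9 = 4 ✓

x ≡ 13 (mod 72)


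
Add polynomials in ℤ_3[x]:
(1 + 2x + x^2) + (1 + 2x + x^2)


Add coefficients mod 3:
x^0: 1 + 1 = 2 (mod 3)
x^1: 2 + 2 = 1 (mod 3)
x^2: 1 + 1 = 2 (mod 3)
Result: 2 + x + 2x^2

f + g = 2 + x + 2x^2


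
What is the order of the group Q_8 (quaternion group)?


Q_8 = {±1, ±i, ±j, ±k}
|Q_8| = 8

|Q_8 (quaternion group)| = 8


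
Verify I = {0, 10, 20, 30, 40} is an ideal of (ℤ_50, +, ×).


Check ideal conditions for I = {0, 10, 20, 30, 40} in ℤ_50:
(1) I is an additive subgroup? Yes
(2) For r ∈ ℤ_50 and a ∈ I: r·a ∈ I? Yes

Yes, I is an ideal of ℤ_50


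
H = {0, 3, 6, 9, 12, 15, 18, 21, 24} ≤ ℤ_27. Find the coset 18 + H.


18 + H = {18 + h (mod 27) : h ∈ H}
18+0=18, 18+3=21, 18+6=24, 18+9=0, 18+12=3, 18+15=6, 18+18=9, 18+21=12, 18+24=15
18 + H = {0, 3, 6, 9, 12, 15, 18, 21, 24} = 0 + H

18 + H = {0, 3, 6, 9, 12, 15, 18, 21, 24}


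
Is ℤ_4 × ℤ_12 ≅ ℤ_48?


Comparing ℤ_4 × ℤ_12 and ℤ_48:
gcd(4,12) = 4 ≠ 1. Max element order in ℤ_4×ℤ_12 is lcm(4,12) = 12 < 48, so it has no element of order 48

No, ℤ_4 × ℤ_12 ≇ ℤ_48


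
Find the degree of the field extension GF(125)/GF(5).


GF(125) = GF(5^3), so the extension degree is 3

[GF(125)/GF(5)] = 3


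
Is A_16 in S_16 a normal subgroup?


H = A_16 in S_16
A_16 has index 2 in S_16, and every subgroup of index 2 is normal

Yes, normal subgroup


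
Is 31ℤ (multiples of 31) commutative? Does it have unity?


31ℤ is a commutative ring under +,× but has no multiplicative identity (1 ∉ 31ℤ); it has no zero divisors, but without unity it is not an integral domain
Commutative: Yes
Integral domain: No
Has unity: No

31ℤ (multiples of 31): Commutative=Yes, Unity=No


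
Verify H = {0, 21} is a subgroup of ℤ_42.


Subgroup test for H = {0, 21} in (ℤ_42, +):
(1) 0 ∈ H? Yes
(2) Closure: for all a,b ∈ H, (a+b) mod 42 ∈ H? Yes
(3) Inverses: for all a ∈ H, -a mod 42 ∈ H? Yes

Yes, H is a subgroup of ℤ_42


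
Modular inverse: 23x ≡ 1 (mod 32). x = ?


Use the extended Euclidean algorithm to write 1 = 23·s + 32·t; then s mod 32 is the inverse.
Euclidean algorithm:
  23 = 0·32 + 23
  32 = 1·23 + 9
  23 = 2·9 + 5
  9 = 1·5 + 4
  5 = 1·4 + 1
  4 = 4·1 + 0
gcd(23,32) = 1
Back-substitution gives: 23·(7) + 32·(-5) = 1
So 23⁻¹ ≡ 7 ≡ 7 (mod 32)
Check: 23 × 7 = 161 ≡ 1 (mod 32) ✓

23⁻¹ ≡ 7 (mod 32)


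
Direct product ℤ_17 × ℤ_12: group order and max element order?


|ℤ_17 × ℤ_12| = 17 × 12 = 204
Max element order = lcm(17,12) = 204
Cyclic? Yes (gcd=1)

|ℤ_17×ℤ_12| = 204, max element order = 204


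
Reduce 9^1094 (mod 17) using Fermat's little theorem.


Fermat's little theorem: if p is prime and gcd(a,p)=1, then a^(p-1) ≡ 1 (mod p)
p = 17 is prime, gcd(9,17) = 1
Reduce exponent: 1094 mod 16 = 6
So 9^1094 ≡ 9^6 (mod 17)
9^6 mod 17 = 4

9^1094 ≡ 4 (mod 17)


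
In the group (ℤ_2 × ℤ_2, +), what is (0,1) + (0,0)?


Operation: componentwise addition mod (2, 2)
(0,1) + (0,0) = ((a₁+b₁) mod 2, (a₂+b₂) mod 2) with a = (0,1), b = (0,0)

(0,1) + (0,0) = (0,1)


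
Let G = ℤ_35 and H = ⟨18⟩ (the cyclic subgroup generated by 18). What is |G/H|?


|⟨18⟩| = n / gcd(18, 35) = 35 / 1 = 35
H is normal (ℤ_35 is abelian).
|G/H| = |G| / |H| = 35 / 35 = 1

|G/H| = 1


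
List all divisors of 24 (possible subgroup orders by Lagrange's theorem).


Lagrange's theorem: |H| divides |G|
|G| = 24
Divisors of 24: 1, 2, 3, 4, 6, 8, 12, 24

Possible subgroup orders: {1, 2, 3, 4, 6, 8, 12, 24}


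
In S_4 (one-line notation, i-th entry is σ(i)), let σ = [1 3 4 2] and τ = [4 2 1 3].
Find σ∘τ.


σ∘τ: apply τ first, then σ
1 →τ 4 →σ 2
2 →τ 2 →σ 3
3 →τ 1 →σ 1
4 →τ 3 →σ 4

σ∘τ = [2 3 1 4]


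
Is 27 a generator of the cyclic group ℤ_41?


g generates ℤ_n iff gcd(g, n) = 1
gcd(27, 41) = 1
Since gcd = 1, 27 is a generator.

Yes, 27 generates ℤ_41


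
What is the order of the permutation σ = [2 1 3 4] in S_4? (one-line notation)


Cycle decomposition: (1 2)
Cycle lengths: 2
Order = lcm(2) = 2

ord(σ) = 2


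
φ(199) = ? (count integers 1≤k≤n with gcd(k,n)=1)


Factor n: 199 = 199
φ(n) = n · ∏(1 - 1/p) over distinct primes p | n
φ(199) = 199 · (1 - 1/199) = 198

φ(199) = 198


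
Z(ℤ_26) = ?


Z(G) = {g ∈ G | gx = xg for all x ∈ G}
ℤ_26 is abelian, so Z(G) = G

Z(ℤ_26) = ℤ_26


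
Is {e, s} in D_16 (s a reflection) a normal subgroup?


H = {e, s} in D_16 (s a reflection)
r·s·r⁻¹ = sr⁻² ≠ s for n ≥ 3, so {e, s} is not closed under conjugation

No, not a normal subgroup


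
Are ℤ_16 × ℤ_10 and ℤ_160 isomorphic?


Comparing ℤ_16 × ℤ_10 and ℤ_160:
gcd(16,10) = 2 ≠ 1. Max element order in ℤ_16×ℤ_10 is lcm(16,10) = 80 < 160, so it has no element of order 160

No, ℤ_16 × ℤ_10 ≇ ℤ_160


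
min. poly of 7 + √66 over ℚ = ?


Let α = 7 + √66. Then α - 7 = √66, so (α - 7)² = 66, giving α² - 14α - 17 = 0. Degree 2 and α ∉ ℚ, so this is the minimal polynomial.

Minimal polynomial: x² - 14x - 17


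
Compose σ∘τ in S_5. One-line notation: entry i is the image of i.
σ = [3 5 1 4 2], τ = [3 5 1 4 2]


σ∘τ: apply τ first, then σ
1 →τ 3 →σ 1
2 →τ 5 →σ 2
3 →τ 1 →σ 3
4 →τ 4 →σ 4
5 →τ 2 →σ 5

σ∘τ = [1 2 3 4 5]


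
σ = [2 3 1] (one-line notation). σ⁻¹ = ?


To find σ⁻¹, swap domain and range:
σ(1) = 2 → σ⁻¹(2) = 1
σ(2) = 3 → σ⁻¹(3) = 2
σ(3) = 1 → σ⁻¹(1) = 3

σ⁻¹ = [3 1 2]


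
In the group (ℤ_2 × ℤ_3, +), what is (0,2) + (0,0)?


Operation: componentwise addition mod (2, 3)
(0,2) + (0,0) = ((a₁+b₁) mod 2, (a₂+b₂) mod 3) with a = (0,2), b = (0,0)

(0,2) + (0,0) = (0,2)


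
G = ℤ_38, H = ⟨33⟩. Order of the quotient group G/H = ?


|⟨33⟩| = n / gcd(33, 38) = 38 / 1 = 38
H is normal (ℤ_38 is abelian).
|G/H| = |G| / |H| = 38 / 38 = 1

|G/H| = 1


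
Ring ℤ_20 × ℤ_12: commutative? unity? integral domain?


Direct product ring; commutative with unity (1,1); but (1,0)·(0,1) = (0,0) gives zero divisors, so not an integral domain
Commutative: Yes
Integral domain: No
Has unity: Yes

ℤ_20 × ℤ_12: Commutative=Yes, Unity=Yes


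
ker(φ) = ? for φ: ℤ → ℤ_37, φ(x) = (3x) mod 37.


Kernel = preimage of identity
ker(φ) = {x ∈ ℤ : 3x ≡ 0 (mod 37)}. gcd(3,37) = 1, so 3x ≡ 0 (mod 37) ⟺ x ≡ 0 (mod 37/1 = 37). Hence ker(φ) = 37ℤ

ker(φ) = 37ℤ


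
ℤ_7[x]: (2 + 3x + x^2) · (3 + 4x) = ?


Expand and collect like terms; reduce coefficients mod 7:
x^0: 2·3 = 6 ≡ 6 (mod 7)
x^1: 2·4 + 3·3 = 17 ≡ 3 (mod 7)
x^2: 3·4 + 1·3 = 15 ≡ 1 (mod 7)
x^3: 1·4 = 4 ≡ 4 (mod 7)
Result: 6 + 3x + x^2 + 4x^3

f · g = 6 + 3x + x^2 + 4x^3


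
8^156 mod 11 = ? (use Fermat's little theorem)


Fermat's little theorem: if p is prime and gcd(a,p)=1, then a^(p-1) ≡ 1 (mod p)
p = 11 is prime, gcd(8,11) = 1
Reduce exponent: 156 mod 10 = 6
So 8^156 ≡ 8^6 (mod 11)
8^6 mod 11 = 3

8^156 ≡ 3 (mod 11)


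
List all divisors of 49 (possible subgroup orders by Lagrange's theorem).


Lagrange's theorem: |H| divides |G|
|G| = 49
Divisors of 49: 1, 7, 49

Possible subgroup orders: {1, 7, 49}


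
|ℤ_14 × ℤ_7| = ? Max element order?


|ℤ_14 × ℤ_7| = 14 × 7 = 98
Max element order = lcm(14,7) = 14
Cyclic? No (gcd=7)

|ℤ_14×ℤ_7| = 98, max element order = 14


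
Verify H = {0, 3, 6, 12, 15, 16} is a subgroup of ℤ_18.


Subgroup test for H = {0, 3, 6, 12, 15, 16} in (ℤ_18, +):
(1) 0 ∈ H? Yes
(2) Closure: for all a,b ∈ H, (a+b) mod 18 ∈ H? No  [counterexample: 3 + 6 = 9 ∉ H]
(3) Inverses: for all a ∈ H, -a mod 18 ∈ H? No

No, H is not a subgroup of ℤ_18


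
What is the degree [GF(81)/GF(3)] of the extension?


GF(81) = GF(3^4), so the extension degree is 4

[GF(81)/GF(3)] = 4


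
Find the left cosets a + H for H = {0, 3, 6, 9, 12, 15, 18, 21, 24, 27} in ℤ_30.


H = {0, 3, 6, 9, 12, 15, 18, 21, 24, 27}, |H| = 10
Number of cosets = |G|/|H| = 30/10 = 3
0 + H = {0, 3, 6, 9, 12, 15, 18, 21, 24, 27}
1 + H = {1, 4, 7, 10, 13, 16, 19, 22, 25, 28}
2 + H = {2, 5, 8, 11, 14, 17, 20, 23, 26, 29}

Cosets: 0+H={0,3,6,9,12,15,18,21,24,27}; 1+H={1,4,7,10,13,16,19,22,25,28}; 2+H={2,5,8,11,14,17,20,23,26,29}


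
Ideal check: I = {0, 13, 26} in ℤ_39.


Check ideal conditions for I = {0, 13, 26} in ℤ_39:
(1) I is an additive subgroup? Yes
(2) For r ∈ ℤ_39 and a ∈ I: r·a ∈ I? Yes

Yes, I is an ideal of ℤ_39


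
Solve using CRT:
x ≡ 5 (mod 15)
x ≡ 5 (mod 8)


m₁ = 15, m₂ = 8, gcd = 1, so CRT applies. M = m₁·m₂ = 120
Let M₁ = M/m₁ = 8, M₂ = M/m₂ = 15
Find y₁ ≡ M₁⁻¹ (mod m₁): 8⁻¹ ≡ 2 (mod 15)
Find y₂ ≡ M₂⁻¹ (mod m₂): 15⁻¹ ≡ 7 (mod 8)
x = a₁·M₁·y₁ + a₂·M₂·y₂ = 5·8·2 + 5·15·7 = 605
Reduce mod 120: x ≡ 5
Check: 5 mod 15 = 5 ✓, 5 mod 8 = 5 ✓

x ≡ 5 (mod 120)


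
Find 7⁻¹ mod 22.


Use the extended Euclidean algorithm to write 1 = 7·s + 22·t; then s mod 22 is the inverse.
Euclidean algorithm:
  7 = 0·22 + 7
  22 = 3·7 + 1
  7 = 7·1 + 0
gcd(7,22) = 1
Back-substitution gives: 7·(-3) + 22·(1) = 1
So 7⁻¹ ≡ -3 ≡ 19 (mod 22)
Check: 7 × 19 = 133 ≡ 1 (mod 22) ✓

7⁻¹ ≡ 19 (mod 22)


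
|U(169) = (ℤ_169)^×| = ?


U(n) is the group of units mod n; |U(n)| = φ(n)
|U(169)| = φ(169) = 156

|U(169) = (ℤ_169)^×| = 156


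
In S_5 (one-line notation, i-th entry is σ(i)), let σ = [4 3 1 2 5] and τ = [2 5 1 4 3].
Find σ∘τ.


σ∘τ: apply τ first, then σ
1 →τ 2 →σ 3
2 →τ 5 →σ 5
3 →τ 1 →σ 4
4 →τ 4 →σ 2
5 →τ 3 →σ 1

σ∘τ = [3 5 4 2 1]


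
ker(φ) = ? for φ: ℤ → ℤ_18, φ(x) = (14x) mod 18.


Kernel = preimage of identity
ker(φ) = {x ∈ ℤ : 14x ≡ 0 (mod 18)}. gcd(14,18) = 2, so 14x ≡ 0 (mod 18) ⟺ x ≡ 0 (mod 18/2 = 9). Hence ker(φ) = 9ℤ

ker(φ) = 9ℤ


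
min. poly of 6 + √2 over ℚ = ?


Let α = 6 + √2. Then α - 6 = √2, so (α - 6)² = 2, giving α² - 12α + 34 = 0. Degree 2 and α ∉ ℚ, so this is the minimal polynomial.

Minimal polynomial: x² - 12x + 34


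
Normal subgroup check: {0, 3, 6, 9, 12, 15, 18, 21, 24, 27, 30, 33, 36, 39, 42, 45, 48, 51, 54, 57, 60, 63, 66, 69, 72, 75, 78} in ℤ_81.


H = {0, 3, 6, 9, 12, 15, 18, 21, 24, 27, 30, 33, 36, 39, 42, 45, 48, 51, 54, 57, 60, 63, 66, 69, 72, 75, 78} in ℤ_81
ℤ_81 is abelian; every subgroup of an abelian group is normal

Yes, normal subgroup


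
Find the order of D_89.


|D_n| = 2n (n rotations and n reflections)
|D_89| = 2×89 = 178

|D_89| = 178


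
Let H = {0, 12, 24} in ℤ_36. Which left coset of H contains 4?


4 + H = {4 + h (mod 36) : h ∈ H}
4+0=4, 4+12=16, 4+24=28

4 + H = {4, 16, 28}


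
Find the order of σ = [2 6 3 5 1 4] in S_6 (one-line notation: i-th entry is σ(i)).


Cycle decomposition: (1 2 6 4 5)
Cycle lengths: 5
Order = lcm(5) = 5

ord(σ) = 5


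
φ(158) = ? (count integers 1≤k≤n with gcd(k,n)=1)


Factor n: 158 = 2 × 79
φ(n) = n · ∏(1 - 1/p) over distinct primes p | n
φ(158) = 158 · (1 - 1/2) · (1 - 1/79) = 78

φ(158) = 78


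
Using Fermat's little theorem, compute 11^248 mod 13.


Fermat's little theorem: if p is prime and gcd(a,p)=1, then a^(p-1) ≡ 1 (mod p)
p = 13 is prime, gcd(11,13) = 1
Reduce exponent: 248 mod 12 = 8
So 11^248 ≡ 11^8 (mod 13)
11^8 mod 13 = 9

11^248 ≡ 9 (mod 13)


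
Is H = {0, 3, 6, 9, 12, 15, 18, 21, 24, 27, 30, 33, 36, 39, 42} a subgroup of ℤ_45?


Subgroup test for H = {0, 3, 6, 9, 12, 15, 18, 21, 24, 27, 30, 33, 36, 39, 42} in (ℤ_45, +):
(1) 0 ∈ H? Yes
(2) Closure: for all a,b ∈ H, (a+b) mod 45 ∈ H? Yes
(3) Inverses: for all a ∈ H, -a mod 45 ∈ H? Yes

Yes, H is a subgroup of ℤ_45


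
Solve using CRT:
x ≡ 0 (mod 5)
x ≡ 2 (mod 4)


m₁ = 5, m₂ = 4, gcd = 1, so CRT applies. M = m₁·m₂ = 20
Let M₁ = M/m₁ = 4, M₂ = M/m₂ = 5
Find y₁ ≡ M₁⁻¹ (mod m₁): 4⁻¹ ≡ 4 (mod 5)
Find y₂ ≡ M₂⁻¹ (mod m₂): 5⁻¹ ≡ 1 (mod 4)
x = a₁·M₁·y₁ + a₂·M₂·y₂ = 0·4·4 + 2·5·1 = 10
Reduce mod 20: x ≡ 10
Check: 10 mod 5 = 0 ✓, 10 mod 4 = 2 ✓

x ≡ 10 (mod 20)


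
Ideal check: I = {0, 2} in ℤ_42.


Check ideal conditions for I = {0, 2} in ℤ_42:
(1) I is an additive subgroup? No
(2) For r ∈ ℤ_42 and a ∈ I: r·a ∈ I? No  [counterexample: r=2, a=2, r·a mod 42 = 4 ∉ I]

No, I is not an ideal of ℤ_42


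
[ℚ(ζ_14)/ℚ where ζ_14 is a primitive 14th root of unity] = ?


[ℚ(ζ_n):ℚ] = deg Φ_n(x) = φ(n). Here φ(14) = 6

[ℚ(ζ_14)/ℚ where ζ_14 is a primitive 14th root of unity] = 6


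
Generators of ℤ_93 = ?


g generates ℤ_n iff gcd(g,n) = 1
Prime factors of 93: 3, 31
Generators are g ∈ {1,...,92} not divisible by any of these primes.
Generators: {1, 2, 4, 5, 7, 8, 10, 11, 13, 14, 16, 17, 19, 20, 22, 23, 25, 26, 28, 29, 32, 34, 35, 37, 38, 40, 41, 43, 44, 46, 47, 49, 50, 52, 53, 55, 56, 58, 59, 61, 64, 65, 67, 68, 70, 71, 73, 74, 76, 77, 79, 80, 82, 83, 85, 86, 88, 89, 91, 92}
Number of generators = φ(93) = 60

Generators of ℤ_93 = {1, 2, 4, 5, 7, 8, 10, 11, 13, 14, 16, 17, 19, 20, 22, 23, 25, 26, 28, 29, 32, 34, 35, 37, 38, 40, 41, 43, 44, 46, 47, 49, 50, 52, 53, 55, 56, 58, 59, 61, 64, 65, 67, 68, 70, 71, 73, 74, 76, 77, 79, 80, 82, 83, 85, 86, 88, 89, 91, 92}


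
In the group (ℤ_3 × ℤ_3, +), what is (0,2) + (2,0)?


Operation: componentwise addition mod (3, 3)
(0,2) + (2,0) = ((a₁+b₁) mod 3, (a₂+b₂) mod 3) with a = (0,2), b = (2,0)

(0,2) + (2,0) = (2,2)


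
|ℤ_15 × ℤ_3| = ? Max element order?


|ℤ_15 × ℤ_3| = 15 × 3 = 45
Max element order = lcm(15,3) = 15
Cyclic? No (gcd=3)

|ℤ_15×ℤ_3| = 45, max element order = 15


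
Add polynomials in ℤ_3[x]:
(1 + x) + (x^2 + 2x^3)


Add coefficients mod 3:
x^0: 1 + 0 = 1 (mod 3)
x^1: 1 + 0 = 1 (mod 3)
x^2: 0 + 1 = 1 (mod 3)
x^3: 0 + 2 = 2 (mod 3)
Result: 1 + x + x^2 + 2x^3

f + g = 1 + x + x^2 + 2x^3


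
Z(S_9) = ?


Z(G) = {g ∈ G | gx = xg for all x ∈ G}
S_n is non-abelian for n ≥ 3; Z(S_9) is trivial

Z(S_9) = {e}


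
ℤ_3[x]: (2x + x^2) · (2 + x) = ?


Expand and collect like terms; reduce coefficients mod 3:
x^0: 0·2 = 0 ≡ 0 (mod 3)
x^1: 0·1 + 2·2 = 4 ≡ 1 (mod 3)
x^2: 2·1 + 1·2 = 4 ≡ 1 (mod 3)
x^3: 1·1 = 1 ≡ 1 (mod 3)
Result: x + x^2 + x^3

f · g = x + x^2 + x^3


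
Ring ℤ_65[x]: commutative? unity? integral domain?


ℤ_65 has zero divisors (5·13 ≡ 0), and these lift to constant zero divisors in ℤ_65[x]; so not an integral domain
Commutative: Yes
Integral domain: No
Has unity: Yes

ℤ_65[x]: Commutative=Yes, Unity=Yes


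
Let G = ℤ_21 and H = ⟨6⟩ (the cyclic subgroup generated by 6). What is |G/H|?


|⟨6⟩| = n / gcd(6, 21) = 21 / 3 = 7
H is normal (ℤ_21 is abelian).
|G/H| = |G| / |H| = 21 / 7 = 3

|G/H| = 3


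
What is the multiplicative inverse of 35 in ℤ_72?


Use the extended Euclidean algorithm to write 1 = 35·s + 72·t; then s mod 72 is the inverse.
Euclidean algorithm:
  35 = 0·72 + 35
  72 = 2·35 + 2
  35 = 17·2 + 1
  2 = 2·1 + 0
gcd(35,72) = 1
Back-substitution gives: 35·(35) + 72·(-17) = 1
So 35⁻¹ ≡ 35 ≡ 35 (mod 72)
Check: 35 × 35 = 1225 ≡ 1 (mod 72) ✓

35⁻¹ ≡ 35 (mod 72)


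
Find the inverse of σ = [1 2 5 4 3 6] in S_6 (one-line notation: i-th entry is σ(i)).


To find σ⁻¹, swap domain and range:
σ(1) = 1 → σ⁻¹(1) = 1
σ(2) = 2 → σ⁻¹(2) = 2
σ(3) = 5 → σ⁻¹(5) = 3
σ(4) = 4 → σ⁻¹(4) = 4
σ(5) = 3 → σ⁻¹(3) = 5
σ(6) = 6 → σ⁻¹(6) = 6

σ⁻¹ = [1 2 5 4 3 6]


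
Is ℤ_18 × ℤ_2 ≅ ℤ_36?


Comparing ℤ_18 × ℤ_2 and ℤ_36:
gcd(18,2) = 2 ≠ 1. Max element order in ℤ_18×ℤ_2 is lcm(18,2) = 18 < 36, so it has no element of order 36

No, ℤ_18 × ℤ_2 ≇ ℤ_36


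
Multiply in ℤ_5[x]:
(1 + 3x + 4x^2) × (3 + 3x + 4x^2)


Expand and collect like terms; reduce coefficients mod 5:
x^0: 1·3 = 3 ≡ 3 (mod 5)
x^1: 1·3 + 3·3 = 12 ≡ 2 (mod 5)
x^2: 1·4 + 3·3 + 4·3 = 25 ≡ 0 (mod 5)
x^3: 3·4 + 4·3 = 24 ≡ 4 (mod 5)
x^4: 4·4 = 16 ≡ 1 (mod 5)
Result: 3 + 2x + 4x^3 + x^4

f · g = 3 + 2x + 4x^3 + x^4


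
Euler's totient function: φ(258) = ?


Factor n: 258 = 2 × 3 × 43
φ(n) = n · ∏(1 - 1/p) over distinct primes p | n
φ(258) = 258 · (1 - 1/2) · (1 - 1/3) · (1 - 1/43) = 84

φ(258) = 84


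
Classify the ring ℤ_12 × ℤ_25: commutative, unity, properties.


Direct product ring; commutative with unity (1,1); but (1,0)·(0,1) = (0,0) gives zero divisors, so not an integral domain
Commutative: Yes
Integral domain: No
Has unity: Yes

ℤ_12 × ℤ_25: Commutative=Yes, Unity=Yes


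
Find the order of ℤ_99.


ℤ_n has n elements.

|ℤ_99| = 99


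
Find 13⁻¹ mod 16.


Use the extended Euclidean algorithm to write 1 = 13·s + 16·t; then s mod 16 is the inverse.
Euclidean algorithm:
  13 = 0·16 + 13
  16 = 1·13 + 3
  13 = 4·3 + 1
  3 = 3·1 + 0
gcd(13,16) = 1
Back-substitution gives: 13·(5) + 16·(-4) = 1
So 13⁻¹ ≡ 5 ≡ 5 (mod 16)
Check: 13 × 5 = 65 ≡ 1 (mod 16) ✓

13⁻¹ ≡ 5 (mod 16)


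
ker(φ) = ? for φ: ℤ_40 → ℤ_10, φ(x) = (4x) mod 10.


Kernel = preimage of identity
ker(φ) = {x ∈ ℤ_40 : 4x ≡ 0 (mod 10)}. Since 10 | 40, φ is well-defined. The kernel is the cyclic subgroup ⟨5⟩ of ℤ_40 (order 8), i.e. {0, 5, 10, 15, 20, 25, 30, 35}

ker(φ) = {0, 5, 10, 15, 20, 25, 30, 35}


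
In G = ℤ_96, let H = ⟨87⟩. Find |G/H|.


|⟨87⟩| = n / gcd(87, 96) = 96 / 3 = 32
H is normal (ℤ_96 is abelian).
|G/H| = |G| / |H| = 96 / 32 = 3

|G/H| = 3


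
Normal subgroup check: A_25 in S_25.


H = A_25 in S_25
A_25 has index 2 in S_25, and every subgroup of index 2 is normal

Yes, normal subgroup


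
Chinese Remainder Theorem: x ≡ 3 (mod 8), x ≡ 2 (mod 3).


m₁ = 8, m₂ = 3, gcd = 1, so CRT applies. M = m₁·m₂ = 24
Let M₁ = M/m₁ = 3, M₂ = M/m₂ = 8
Find y₁ ≡ M₁⁻¹ (mod m₁): 3⁻¹ ≡ 3 (mod 8)
Find y₂ ≡ M₂⁻¹ (mod m₂): 8⁻¹ ≡ 2 (mod 3)
x = a₁·M₁·y₁ + a₂·M₂·y₂ = 3·3·3 + 2·8·2 = 59
Reduce mod 24: x ≡ 11
Check: 11 mod 8 = 3 ✓, 11 mod 3 = 2 ✓

x ≡ 11 (mod 24)


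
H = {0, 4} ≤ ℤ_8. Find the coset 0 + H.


0 + H = {0 + h (mod 8) : h ∈ H}
0+0=0, 0+4=4

0 + H = {0, 4}


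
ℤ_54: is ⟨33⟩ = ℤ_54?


g generates ℤ_n iff gcd(g, n) = 1
gcd(33, 54) = 3
Since gcd = 3 ≠ 1, ⟨33⟩ has order 18 < 54, so 33 is not a generator.

No, 33 does not generate ℤ_54


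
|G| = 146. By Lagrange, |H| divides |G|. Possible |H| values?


Lagrange's theorem: |H| divides |G|
|G| = 146
Divisors of 146: 1, 2, 73, 146

Possible subgroup orders: {1, 2, 73, 146}


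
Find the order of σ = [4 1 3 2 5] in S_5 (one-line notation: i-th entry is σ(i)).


Cycle decomposition: (1 4 2)
Cycle lengths: 3
Order = lcm(3) = 3

ord(σ) = 3


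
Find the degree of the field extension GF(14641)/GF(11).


GF(14641) = GF(11^4), so the extension degree is 4

[GF(14641)/GF(11)] = 4


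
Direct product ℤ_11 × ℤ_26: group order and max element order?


|ℤ_11 × ℤ_26| = 11 × 26 = 286
Max element order = lcm(11,26) = 286
Cyclic? Yes (gcd=1)

|ℤ_11×ℤ_26| = 286, max element order = 286


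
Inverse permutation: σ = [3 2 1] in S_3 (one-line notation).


To find σ⁻¹, swap domain and range:
σ(1) = 3 → σ⁻¹(3) = 1
σ(2) = 2 → σ⁻¹(2) = 2
σ(3) = 1 → σ⁻¹(1) = 3

σ⁻¹ = [3 2 1]


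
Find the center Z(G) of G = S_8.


Z(G) = {g ∈ G | gx = xg for all x ∈ G}
S_n is non-abelian for n ≥ 3; Z(S_8) is trivial

Z(S_8) = {e}


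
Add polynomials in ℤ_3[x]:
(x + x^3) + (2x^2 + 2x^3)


Add coefficients mod 3:
x^0: 0 + 0 = 0 (mod 3)
x^1: 1 + 0 = 1 (mod 3)
x^2: 0 + 2 = 2 (mod 3)
x^3: 1 + 2 = 0 (mod 3)
Result: x + 2x^2

f + g = x + 2x^2


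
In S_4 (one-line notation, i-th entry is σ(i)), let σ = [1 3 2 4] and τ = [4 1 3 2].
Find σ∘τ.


σ∘τ: apply τ first, then σ
1 →τ 4 →σ 4
2 →τ 1 →σ 1
3 →τ 3 →σ 2
4 →τ 2 →σ 3

σ∘τ = [4 1 2 3]


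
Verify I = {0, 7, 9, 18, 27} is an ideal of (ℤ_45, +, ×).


Check ideal conditions for I = {0, 7, 9, 18, 27} in ℤ_45:
(1) I is an additive subgroup? No
(2) For r ∈ ℤ_45 and a ∈ I: r·a ∈ I? No  [counterexample: r=2, a=7, r·a mod 45 = 14 ∉ I]

No, I is not an ideal of ℤ_45


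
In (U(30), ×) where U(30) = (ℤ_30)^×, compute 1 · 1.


Operation: multiplication mod 30
1 · 1 = (a × b) mod 30 with a = 1, b = 1

1 · 1 = 1


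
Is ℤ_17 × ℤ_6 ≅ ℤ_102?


Comparing ℤ_17 × ℤ_6 and ℤ_102:
gcd(17,6) = 1, so ℤ_17 × ℤ_6 ≅ ℤ_102 (CRT)

Yes, ℤ_17 × ℤ_6 ≅ ℤ_102


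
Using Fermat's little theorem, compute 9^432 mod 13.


Fermat's little theorem: if p is prime and gcd(a,p)=1, then a^(p-1) ≡ 1 (mod p)
p = 13 is prime, gcd(9,13) = 1
Reduce exponent: 432 mod 12 = 0
So 9^432 ≡ 9^0 (mod 13)
9^0 = 1

9^432 ≡ 1 (mod 13)


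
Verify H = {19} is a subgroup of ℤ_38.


Subgroup test for H = {19} in (ℤ_38, +):
(1) 0 ∈ H? No
(2) Closure: for all a,b ∈ H, (a+b) mod 38 ∈ H? No  [counterexample: 19 + 19 = 0 ∉ H]
(3) Inverses: for all a ∈ H, -a mod 38 ∈ H? Yes

No, H is not a subgroup of ℤ_38


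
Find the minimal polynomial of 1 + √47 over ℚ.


Let α = 1 + √47. Then α - 1 = √47, so (α - 1)² = 47, giving α² - 2α - 46 = 0. Degree 2 and α ∉ ℚ, so this is the minimal polynomial.

Minimal polynomial: x² - 2x - 46


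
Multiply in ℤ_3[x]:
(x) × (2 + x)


Expand and collect like terms; reduce coefficients mod 3:
x^0: 0·2 = 0 ≡ 0 (mod 3)
x^1: 0·1 + 1·2 = 2 ≡ 2 (mod 3)
x^2: 1·1 = 1 ≡ 1 (mod 3)
Result: 2x + x^2

f · g = 2x + x^2


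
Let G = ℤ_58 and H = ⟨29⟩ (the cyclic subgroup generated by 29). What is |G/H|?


|⟨29⟩| = n / gcd(29, 58) = 58 / 29 = 2
H is normal (ℤ_58 is abelian).
|G/H| = |G| / |H| = 58 / 2 = 29

|G/H| = 29


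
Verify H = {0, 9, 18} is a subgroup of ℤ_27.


Subgroup test for H = {0, 9, 18} in (ℤ_27, +):
(1) 0 ∈ H? Yes
(2) Closure: for all a,b ∈ H, (a+b) mod 27 ∈ H? Yes
(3) Inverses: for all a ∈ H, -a mod 27 ∈ H? Yes

Yes, H is a subgroup of ℤ_27


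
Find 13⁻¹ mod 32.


Use the extended Euclidean algorithm to write 1 = 13·s + 32·t; then s mod 32 is the inverse.
Euclidean algorithm:
  13 = 0·32 + 13
  32 = 2·13 + 6
  13 = 2·6 + 1
  6 = 6·1 + 0
gcd(13,32) = 1
Back-substitution gives: 13·(5) + 32·(-2) = 1
So 13⁻¹ ≡ 5 ≡ 5 (mod 32)
Check: 13 × 5 = 65 ≡ 1 (mod 32) ✓

13⁻¹ ≡ 5 (mod 32)


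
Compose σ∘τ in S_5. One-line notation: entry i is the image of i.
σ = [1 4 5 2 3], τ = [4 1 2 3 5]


σ∘τ: apply τ first, then σ
1 →τ 4 →σ 2
2 →τ 1 →σ 1
3 →τ 2 →σ 4
4 →τ 3 →σ 5
5 →τ 5 →σ 3

σ∘τ = [2 1 4 5 3]


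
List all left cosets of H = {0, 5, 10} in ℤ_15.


H = {0, 5, 10}, |H| = 3
Number of cosets = |G|/|H| = 15/3 = 5
0 + H = {0, 5, 10}
1 + H = {1, 6, 11}
2 + H = {2, 7, 12}
3 + H = {3, 8, 13}
4 + H = {4, 9, 14}

Cosets: 0+H={0,5,10}; 1+H={1,6,11}; 2+H={2,7,12}; 3+H={3,8,13}; 4+H={4,9,14}


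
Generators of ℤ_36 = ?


g generates ℤ_n iff gcd(g,n) = 1
Prime factors of 36: 2, 3
Generators are g ∈ {1,...,35} not divisible by any of these primes.
Generators: {1, 5, 7, 11, 13, 17, 19, 23, 25, 29, 31, 35}
Number of generators = φ(36) = 12

Generators of ℤ_36 = {1, 5, 7, 11, 13, 17, 19, 23, 25, 29, 31, 35}


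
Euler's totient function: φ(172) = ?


Factor n: 172 = 2^2 × 43
φ(n) = n · ∏(1 - 1/p) over distinct primes p | n
φ(172) = 172 · (1 - 1/2) · (1 - 1/43) = 84

φ(172) = 84


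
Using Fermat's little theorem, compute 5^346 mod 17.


Fermat's little theorem: if p is prime and gcd(a,p)=1, then a^(p-1) ≡ 1 (mod p)
p = 17 is prime, gcd(5,17) = 1
Reduce exponent: 346 mod 16 = 10
So 5^346 ≡ 5^10 (mod 17)
5^10 mod 17 = 9

5^346 ≡ 9 (mod 17)


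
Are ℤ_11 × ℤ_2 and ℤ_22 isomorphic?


Comparing ℤ_11 × ℤ_2 and ℤ_22:
gcd(11,2) = 1, so ℤ_11 × ℤ_2 ≅ ℤ_22 (CRT)

Yes, ℤ_11 × ℤ_2 ≅ ℤ_22


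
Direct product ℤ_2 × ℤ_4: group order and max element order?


|ℤ_2 × ℤ_4| = 2 × 4 = 8
Max element order = lcm(2,4) = 4
Cyclic? No (gcd=2)

|ℤ_2×ℤ_4| = 8, max element order = 4


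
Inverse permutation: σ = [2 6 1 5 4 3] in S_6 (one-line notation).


To find σ⁻¹, swap domain and range:
σ(1) = 2 → σ⁻¹(2) = 1
σ(2) = 6 → σ⁻¹(6) = 2
σ(3) = 1 → σ⁻¹(1) = 3
σ(4) = 5 → σ⁻¹(5) = 4
σ(5) = 4 → σ⁻¹(4) = 5
σ(6) = 3 → σ⁻¹(3) = 6

σ⁻¹ = [3 1 6 5 4 2]


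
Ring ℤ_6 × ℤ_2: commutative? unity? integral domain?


Direct product ring; commutative with unity (1,1); but (1,0)·(0,1) = (0,0) gives zero divisors, so not an integral domain
Commutative: Yes
Integral domain: No
Has unity: Yes

ℤ_6 × ℤ_2: Commutative=Yes, Unity=Yes


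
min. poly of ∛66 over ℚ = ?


∛66 satisfies x³ - 66 = 0, irreducible over ℚ (no rational root; 66 is not a perfect cube)

Minimal polynomial: x³ - 66


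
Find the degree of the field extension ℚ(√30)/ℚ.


√30 has minimal polynomial x² - 30 (irreducible over ℚ since 30 is squarefree)

[ℚ(√30)/ℚ] = 2


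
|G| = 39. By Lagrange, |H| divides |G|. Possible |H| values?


Lagrange's theorem: |H| divides |G|
|G| = 39
Divisors of 39: 1, 3, 13, 39

Possible subgroup orders: {1, 3, 13, 39}


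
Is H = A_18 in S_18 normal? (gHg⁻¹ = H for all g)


H = A_18 in S_18
A_18 has index 2 in S_18, and every subgroup of index 2 is normal

Yes, normal subgroup


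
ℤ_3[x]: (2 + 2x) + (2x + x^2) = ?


Add coefficients mod 3:
x^0: 2 + 0 = 2 (mod 3)
x^1: 2 + 2 = 1 (mod 3)
x^2: 0 + 1 = 1 (mod 3)
Result: 2 + x + x^2

f + g = 2 + x + x^2


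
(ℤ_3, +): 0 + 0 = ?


Operation: addition mod 3
0 + 0 = (a + b) mod 3 with a = 0, b = 0

0 + 0 = 0


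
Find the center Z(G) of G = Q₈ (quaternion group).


Z(G) = {g ∈ G | gx = xg for all x ∈ G}
In Q₈ = {±1, ±i, ±j, ±k}, only ±1 commute with every element

Z(Q₈ (quaternion group)) = {1, -1}


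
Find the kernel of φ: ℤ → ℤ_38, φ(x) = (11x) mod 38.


Kernel = preimage of identity
ker(φ) = {x ∈ ℤ : 11x ≡ 0 (mod 38)}. gcd(11,38) = 1, so 11x ≡ 0 (mod 38) ⟺ x ≡ 0 (mod 38/1 = 38). Hence ker(φ) = 38ℤ

ker(φ) = 38ℤ


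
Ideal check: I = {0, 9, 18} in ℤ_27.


Check ideal conditions for I = {0, 9, 18} in ℤ_27:
(1) I is an additive subgroup? Yes
(2) For r ∈ ℤ_27 and a ∈ I: r·a ∈ I? Yes

Yes, I is an ideal of ℤ_27


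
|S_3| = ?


|S_n| = n! (number of permutations of n symbols)
|S_3| = 3! = 6

|S_3| = 6


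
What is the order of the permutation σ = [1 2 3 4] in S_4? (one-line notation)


Cycle decomposition: identity (all elements fixed)
Order = 1 (identity has order 1)

ord(σ) = 1


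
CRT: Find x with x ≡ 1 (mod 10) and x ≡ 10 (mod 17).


m₁ = 10, m₂ = 17, gcd = 1, so CRT applies. M = m₁·m₂ = 170
Let M₁ = M/m₁ = 17, M₂ = M/m₂ = 10
Find y₁ ≡ M₁⁻¹ (mod m₁): 17⁻¹ ≡ 3 (mod 10)
Find y₂ ≡ M₂⁻¹ (mod m₂): 10⁻¹ ≡ 12 (mod 17)
x = a₁·M₁·y₁ + a₂·M₂·y₂ = 1·17·3 + 10·10·12 = 1251
Reduce mod 170: x ≡ 61
Check: 61 mod 10 = 1 ✓, 61 mod 17 = 10 ✓

x ≡ 61 (mod 170)


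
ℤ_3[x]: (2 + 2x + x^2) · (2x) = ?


Expand and collect like terms; reduce coefficients mod 3:
x^0: 2·0 = 0 ≡ 0 (mod 3)
x^1: 2·2 + 2·0 = 4 ≡ 1 (mod 3)
x^2: 2·2 + 1·0 = 4 ≡ 1 (mod 3)
x^3: 1·2 = 2 ≡ 2 (mod 3)
Result: x + x^2 + 2x^3

f · g = x + x^2 + 2x^3


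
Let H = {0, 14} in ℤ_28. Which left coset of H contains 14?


14 + H = {14 + h (mod 28) : h ∈ H}
14+0=14, 14+14=0
14 + H = {0, 14} = 0 + H

14 + H = {0, 14}


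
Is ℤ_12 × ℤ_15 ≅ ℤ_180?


Comparing ℤ_12 × ℤ_15 and ℤ_180:
gcd(12,15) = 3 ≠ 1. Max element order in ℤ_12×ℤ_15 is lcm(12,15) = 60 < 180, so it has no element of order 180

No, ℤ_12 × ℤ_15 ≇ ℤ_180


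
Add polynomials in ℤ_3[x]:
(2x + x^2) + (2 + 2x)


Add coefficients mod 3:
x^0: 0 + 2 = 2 (mod 3)
x^1: 2 + 2 = 1 (mod 3)
x^2: 1 + 0 = 1 (mod 3)
Result: 2 + x + x^2

f + g = 2 + x + x^2


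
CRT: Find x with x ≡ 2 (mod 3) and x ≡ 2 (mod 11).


m₁ = 3, m₂ = 11, gcd = 1, so CRT applies. M = m₁·m₂ = 33
Let M₁ = M/m₁ = 11, M₂ = M/m₂ = 3
Find y₁ ≡ M₁⁻¹ (mod m₁): 11⁻¹ ≡ 2 (mod 3)
Find y₂ ≡ M₂⁻¹ (mod m₂): 3⁻¹ ≡ 4 (mod 11)
x = a₁·M₁·y₁ + a₂·M₂·y₂ = 2·11·2 + 2·3·4 = 68
Reduce mod 33: x ≡ 2
Check: 2 mod 3 = 2 ✓, 2 mod 11 = 2 ✓

x ≡ 2 (mod 33)


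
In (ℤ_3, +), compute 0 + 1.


Operation: addition mod 3
0 + 1 = (a + b) mod 3 with a = 0, b = 1

0 + 1 = 1


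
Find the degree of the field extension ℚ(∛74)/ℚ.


∛74 has minimal polynomial x³ - 74 (irreducible over ℚ since 74 is not a perfect cube)

[ℚ(∛74)/ℚ] = 3


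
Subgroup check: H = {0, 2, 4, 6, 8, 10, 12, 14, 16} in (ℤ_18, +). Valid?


Subgroup test for H = {0, 2, 4, 6, 8, 10, 12, 14, 16} in (ℤ_18, +):
(1) 0 ∈ H? Yes
(2) Closure: for all a,b ∈ H, (a+b) mod 18 ∈ H? Yes
(3) Inverses: for all a ∈ H, -a mod 18 ∈ H? Yes

Yes, H is a subgroup of ℤ_18


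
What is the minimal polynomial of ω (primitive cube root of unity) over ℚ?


ω satisfies x² + x + 1 = 0 (the cyclotomic polynomial Φ₃)

Minimal polynomial: x² + x + 1


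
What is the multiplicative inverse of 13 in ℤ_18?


Use the extended Euclidean algorithm to write 1 = 13·s + 18·t; then s mod 18 is the inverse.
Euclidean algorithm:
  13 = 0·18 + 13
  18 = 1·13 + 5
  13 = 2·5 + 3
  5 = 1·3 + 2
  3 = 1·2 + 1
  2 = 2·1 + 0
gcd(13,18) = 1
Back-substitution gives: 13·(7) + 18·(-5) = 1
So 13⁻¹ ≡ 7 ≡ 7 (mod 18)
Check: 13 × 7 = 91 ≡ 1 (mod 18) ✓

13⁻¹ ≡ 7 (mod 18)


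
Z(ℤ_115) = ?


Z(G) = {g ∈ G | gx = xg for all x ∈ G}
ℤ_115 is abelian, so Z(G) = G

Z(ℤ_115) = ℤ_115


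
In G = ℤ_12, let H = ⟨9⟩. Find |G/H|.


|⟨9⟩| = n / gcd(9, 12) = 12 / 3 = 4
H is normal (ℤ_12 is abelian).
|G/H| = |G| / |H| = 12 / 4 = 3

|G/H| = 3


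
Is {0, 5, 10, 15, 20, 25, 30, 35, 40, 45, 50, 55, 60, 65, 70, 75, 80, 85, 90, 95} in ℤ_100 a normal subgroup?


H = {0, 5, 10, 15, 20, 25, 30, 35, 40, 45, 50, 55, 60, 65, 70, 75, 80, 85, 90, 95} in ℤ_100
ℤ_100 is abelian; every subgroup of an abelian group is normal

Yes, normal subgroup


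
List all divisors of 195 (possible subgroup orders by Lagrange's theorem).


Lagrange's theorem: |H| divides |G|
|G| = 195
Divisors of 195: 1, 3, 5, 13, 15, 39, 65, 195

Possible subgroup orders: {1, 3, 5, 13, 15, 39, 65, 195}


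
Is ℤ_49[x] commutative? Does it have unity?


ℤ_49 has zero divisors (7·7 ≡ 0), and these lift to constant zero divisors in ℤ_49[x]; so not an integral domain
Commutative: Yes
Integral domain: No
Has unity: Yes

ℤ_49[x]: Commutative=Yes, Unity=Yes


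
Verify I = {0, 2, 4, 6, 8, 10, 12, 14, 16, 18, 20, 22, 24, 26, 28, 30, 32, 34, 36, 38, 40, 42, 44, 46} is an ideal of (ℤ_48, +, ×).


Check ideal conditions for I = {0, 2, 4, 6, 8, 10, 12, 14, 16, 18, 20, 22, 24, 26, 28, 30, 32, 34, 36, 38, 40, 42, 44, 46} in ℤ_48:
(1) I is an additive subgroup? Yes
(2) For r ∈ ℤ_48 and a ∈ I: r·a ∈ I? Yes

Yes, I is an ideal of ℤ_48


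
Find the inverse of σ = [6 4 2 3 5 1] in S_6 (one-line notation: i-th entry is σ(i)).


To find σ⁻¹, swap domain and range:
σ(1) = 6 → σ⁻¹(6) = 1
σ(2) = 4 → σ⁻¹(4) = 2
σ(3) = 2 → σ⁻¹(2) = 3
σ(4) = 3 → σ⁻¹(3) = 4
σ(5) = 5 → σ⁻¹(5) = 5
σ(6) = 1 → σ⁻¹(1) = 6

σ⁻¹ = [6 3 4 2 5 1]


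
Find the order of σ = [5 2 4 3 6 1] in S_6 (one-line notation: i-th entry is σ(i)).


Cycle decomposition: (1 5 6) (3 4)
Cycle lengths: 3, 2
Order = lcm(3, 2) = 6

ord(σ) = 6


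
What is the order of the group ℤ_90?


ℤ_n has n elements.

|ℤ_90| = 90


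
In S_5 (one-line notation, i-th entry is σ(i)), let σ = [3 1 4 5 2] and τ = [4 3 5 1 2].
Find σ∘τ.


σ∘τ: apply τ first, then σ
1 →τ 4 →σ 5
2 →τ 3 →σ 4
3 →τ 5 →σ 2
4 →τ 1 →σ 3
5 →τ 2 →σ 1

σ∘τ = [5 4 2 3 1]


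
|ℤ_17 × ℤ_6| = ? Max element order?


|ℤ_17 × ℤ_6| = 17 × 6 = 102
Max element order = lcm(17,6) = 102
Cyclic? Yes (gcd=1)

|ℤ_17×ℤ_6| = 102, max element order = 102


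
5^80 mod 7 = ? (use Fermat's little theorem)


Fermat's little theorem: if p is prime and gcd(a,p)=1, then a^(p-1) ≡ 1 (mod p)
p = 7 is prime, gcd(5,7) = 1
Reduce exponent: 80 mod 6 = 2
So 5^80 ≡ 5^2 (mod 7)
5^2 mod 7 = 4

5^80 ≡ 4 (mod 7)


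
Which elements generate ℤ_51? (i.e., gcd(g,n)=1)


g generates ℤ_n iff gcd(g,n) = 1
Prime factors of 51: 3, 17
Generators are g ∈ {1,...,50} not divisible by any of these primes.
Generators: {1, 2, 4, 5, 7, 8, 10, 11, 13, 14, 16, 19, 20, 22, 23, 25, 26, 28, 29, 31, 32, 35, 37, 38, 40, 41, 43, 44, 46, 47, 49, 50}
Number of generators = φ(51) = 32

Generators of ℤ_51 = {1, 2, 4, 5, 7, 8, 10, 11, 13, 14, 16, 19, 20, 22, 23, 25, 26, 28, 29, 31, 32, 35, 37, 38, 40, 41, 43, 44, 46, 47, 49, 50}


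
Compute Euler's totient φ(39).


Factor n: 39 = 3 × 13
φ(n) = n · ∏(1 - 1/p) over distinct primes p | n
φ(39) = 39 · (1 - 1/3) · (1 - 1/13) = 24

φ(39) = 24


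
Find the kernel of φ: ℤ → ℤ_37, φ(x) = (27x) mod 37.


Kernel = preimage of identity
ker(φ) = {x ∈ ℤ : 27x ≡ 0 (mod 37)}. gcd(27,37) = 1, so 27x ≡ 0 (mod 37) ⟺ x ≡ 0 (mod 37/1 = 37). Hence ker(φ) = 37ℤ

ker(φ) = 37ℤ


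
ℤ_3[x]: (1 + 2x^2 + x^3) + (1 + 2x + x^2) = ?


Add coefficients mod 3:
x^0: 1 + 1 = 2 (mod 3)
x^1: 0 + 2 = 2 (mod 3)
x^2: 2 + 1 = 0 (mod 3)
x^3: 1 + 0 = 1 (mod 3)
Result: 2 + 2x + x^3

f + g = 2 + 2x + x^3


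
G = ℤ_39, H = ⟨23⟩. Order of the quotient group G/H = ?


|⟨23⟩| = n / gcd(23, 39) = 39 / 1 = 39
H is normal (ℤ_39 is abelian).
|G/H| = |G| / |H| = 39 / 39 = 1

|G/H| = 1


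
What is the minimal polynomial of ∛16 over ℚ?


∛16 satisfies x³ - 16 = 0, irreducible over ℚ (no rational root; 16 is not a perfect cube)

Minimal polynomial: x³ - 16


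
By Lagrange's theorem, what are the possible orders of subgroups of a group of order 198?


Lagrange's theorem: |H| divides |G|
|G| = 198
Divisors of 198: 1, 2, 3, 6, 9, 11, 18, 22, 33, 66, 99, 198

Possible subgroup orders: {1, 2, 3, 6, 9, 11, 18, 22, 33, 66, 99, 198}


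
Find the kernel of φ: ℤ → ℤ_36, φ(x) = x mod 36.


Kernel = preimage of identity
ker(φ) = {x ∈ ℤ : x ≡ 0 (mod 36)} = 36ℤ = {0, ±36, ±72, ...}

ker(φ) = 36ℤ


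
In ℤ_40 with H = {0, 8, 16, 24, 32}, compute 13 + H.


13 + H = {13 + h (mod 40) : h ∈ H}
13+0=13, 13+8=21, 13+16=29, 13+24=37, 13+32=5
13 + H = {5, 13, 21, 29, 37} = 5 + H

13 + H = {5, 13, 21, 29, 37}


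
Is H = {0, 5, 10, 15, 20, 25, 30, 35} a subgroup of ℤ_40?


Subgroup test for H = {0, 5, 10, 15, 20, 25, 30, 35} in (ℤ_40, +):
(1) 0 ∈ H? Yes
(2) Closure: for all a,b ∈ H, (a+b) mod 40 ∈ H? Yes
(3) Inverses: for all a ∈ H, -a mod 40 ∈ H? Yes

Yes, H is a subgroup of ℤ_40


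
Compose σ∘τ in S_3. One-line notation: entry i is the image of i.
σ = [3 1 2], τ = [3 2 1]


σ∘τ: apply τ first, then σ
1 →τ 3 →σ 2
2 →τ 2 →σ 1
3 →τ 1 →σ 3

σ∘τ = [2 1 3]


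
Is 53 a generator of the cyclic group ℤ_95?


g generates ℤ_n iff gcd(g, n) = 1
gcd(53, 95) = 1
Since gcd = 1, 53 is a generator.

Yes, 53 generates ℤ_95


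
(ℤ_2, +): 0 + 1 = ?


Operation: addition mod 2
0 + 1 = (a + b) mod 2 with a = 0, b = 1

0 + 1 = 1


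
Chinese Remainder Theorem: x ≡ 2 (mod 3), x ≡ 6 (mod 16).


m₁ = 3, m₂ = 16, gcd = 1, so CRT applies. M = m₁·m₂ = 48
Let M₁ = M/m₁ = 16, M₂ = M/m₂ = 3
Find y₁ ≡ M₁⁻¹ (mod m₁): 16⁻¹ ≡ 1 (mod 3)
Find y₂ ≡ M₂⁻¹ (mod m₂): 3⁻¹ ≡ 11 (mod 16)
x = a₁·M₁·y₁ + a₂·M₂·y₂ = 2·16·1 + 6·3·11 = 230
Reduce mod 48: x ≡ 38
Check: 38 mod 3 = 2 ✓, 38 mod 16 = 6 ✓

x ≡ 38 (mod 48)
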